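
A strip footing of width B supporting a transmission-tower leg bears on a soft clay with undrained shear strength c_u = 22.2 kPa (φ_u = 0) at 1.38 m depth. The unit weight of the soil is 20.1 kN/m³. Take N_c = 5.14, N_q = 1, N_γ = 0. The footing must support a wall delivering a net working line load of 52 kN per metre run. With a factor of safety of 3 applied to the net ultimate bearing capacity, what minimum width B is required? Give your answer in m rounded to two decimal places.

Overburden at base level: q = 20.1 × 1.38 = 27.738 kPa.
Cohesion term c·N_c = 22.2 × 5.14 = 114.11 kPa; surcharge term q·N_q = 27.738 × 1 = 27.738 kPa.
q_ult = 114.11 + 27.738 = 141.85 kPa.
For φ = 0 the ½γBN_γ term vanishes, so q_ult is independent of B. q_net = 141.85 − 27.738 = 114.11 kPa; q_all(net) = 114.11/3 = 38.036 kPa.
Required width B = w / q_all(net) = 52 / 38.036 = 1.367 m.

B = 1.37 m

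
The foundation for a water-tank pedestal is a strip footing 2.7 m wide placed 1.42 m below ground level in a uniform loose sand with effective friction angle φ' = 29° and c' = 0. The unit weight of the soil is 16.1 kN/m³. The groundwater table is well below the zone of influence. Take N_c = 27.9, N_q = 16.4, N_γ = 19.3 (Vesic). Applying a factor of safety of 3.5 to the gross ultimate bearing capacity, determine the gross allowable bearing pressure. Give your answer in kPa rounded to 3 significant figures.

q_all ≈ 227 kPa

q = γ·D_f = 16.1 × 1.42 = 22.862 kPa.
q·N_q = 22.862 × 16.4 = 374.94 kPa
0.5·γ·B·N_γ = 0.5 × 16.1 × 2.7 × 19.3 = 419.49 kPa
q_ult = 374.94 + 419.49 = 794.42 kPa.
q_all = q_ult / FS = 794.42 / 3.5 = 226.98 kPa.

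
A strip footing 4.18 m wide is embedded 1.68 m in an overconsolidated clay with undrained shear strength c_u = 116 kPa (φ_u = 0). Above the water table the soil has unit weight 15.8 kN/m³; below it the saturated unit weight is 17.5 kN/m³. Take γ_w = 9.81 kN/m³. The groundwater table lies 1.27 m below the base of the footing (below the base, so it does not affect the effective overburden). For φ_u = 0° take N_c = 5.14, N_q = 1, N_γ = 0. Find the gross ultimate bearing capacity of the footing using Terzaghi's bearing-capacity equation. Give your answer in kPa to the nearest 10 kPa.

Overburden at base level: q = 15.8 × 1.68 = 26.544 kPa.
Cohesion term c·N_c = 116 × 5.14 = 596.24 kPa; surcharge term q·N_q = 26.544 × 1 = 26.544 kPa.
q_ult = 596.24 + 26.544 = 622.78 kPa.

q_ult ≈ 620 kPa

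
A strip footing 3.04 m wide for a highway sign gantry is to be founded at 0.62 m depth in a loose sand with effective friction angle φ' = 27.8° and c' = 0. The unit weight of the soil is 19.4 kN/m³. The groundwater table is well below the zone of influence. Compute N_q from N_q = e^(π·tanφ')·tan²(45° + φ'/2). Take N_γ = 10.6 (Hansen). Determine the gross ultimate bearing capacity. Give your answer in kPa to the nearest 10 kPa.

q_ult ≈ 490 kPa

tan27.8° = 0.5272, so N_q = e^(π×0.5272)·tan²(58.9°) = 5.24 × 2.748 = 14.4.
Effective surcharge at the founding depth q = γ·D_f = 19.4 × 0.62 = 12.028 kPa.
q_ult = q·N_q + 0.5·γ·B·N_γ
     = 12.028 × 14.4 + 0.5 × 19.4 × 3.04 × 10.6
     = 173.21 + 312.57 = 485.78 kPa.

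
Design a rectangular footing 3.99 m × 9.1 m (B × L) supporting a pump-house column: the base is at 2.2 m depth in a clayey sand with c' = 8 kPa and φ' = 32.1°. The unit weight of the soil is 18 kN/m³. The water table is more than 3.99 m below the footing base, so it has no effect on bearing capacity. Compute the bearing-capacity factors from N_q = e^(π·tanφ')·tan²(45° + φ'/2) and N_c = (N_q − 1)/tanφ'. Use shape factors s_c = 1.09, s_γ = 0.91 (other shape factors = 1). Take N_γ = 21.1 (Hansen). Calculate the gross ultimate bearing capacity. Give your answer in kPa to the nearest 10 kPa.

q_ult ≈ 1930 kPa

tan32.1° = 0.6273, so N_q = e^(π×0.6273)·tan²(61.05°) = 7.176 × 3.268 = 23.45.
N_c = (23.45 − 1)/tan32.1° = 35.79.
q = γ·D_f = 18 × 2.2 = 39.6 kPa.
c·N_c·s_c = 8 × 35.79 × 1.09 = 312.08 kPa
q·N_q = 39.6 × 23.451 = 928.65 kPa
0.5·γ·B·N_γ·s_γ = 0.5 × 18 × 3.99 × 21.1 × 0.91 = 689.51 kPa
q_ult = 312.08 + 928.65 + 689.51 = 1930.2 kPa.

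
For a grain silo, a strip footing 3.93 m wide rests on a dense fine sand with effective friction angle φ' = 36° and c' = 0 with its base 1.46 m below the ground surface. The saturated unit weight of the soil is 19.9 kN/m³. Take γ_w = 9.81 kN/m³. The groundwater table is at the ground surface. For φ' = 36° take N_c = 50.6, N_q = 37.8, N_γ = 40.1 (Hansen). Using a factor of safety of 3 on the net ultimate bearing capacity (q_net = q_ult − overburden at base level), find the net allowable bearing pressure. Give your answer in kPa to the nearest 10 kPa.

q_all(net) ≈ 450 kPa

With the water table at the surface the whole profile is submerged: γ' = 19.9 − 9.81 = 10.09 kN/m³, so q = γ'·D_f = 14.731 kPa; the same γ' applies in the ½γBN_γ term.
q_ult = q·N_q + 0.5·γ·B·N_γ
     = 14.731 × 37.8 + 0.5 × 10.09 × 3.93 × 40.1
     = 556.85 + 795.06 = 1351.9 kPa.
q_net = 1351.9 − 14.731 = 1337.2 kPa.
q_all(net) = 1337.2 / 3 = 445.72 kPa.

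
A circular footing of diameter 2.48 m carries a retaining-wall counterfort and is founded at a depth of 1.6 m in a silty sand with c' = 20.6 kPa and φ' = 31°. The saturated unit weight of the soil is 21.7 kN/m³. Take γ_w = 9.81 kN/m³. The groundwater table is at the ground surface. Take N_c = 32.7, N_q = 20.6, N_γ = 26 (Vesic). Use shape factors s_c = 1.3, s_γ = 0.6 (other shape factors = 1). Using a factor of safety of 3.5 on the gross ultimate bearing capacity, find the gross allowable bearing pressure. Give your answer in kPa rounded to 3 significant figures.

q_all ≈ 428 kPa

Water table at ground surface, so effective unit weight γ' = 21.7 − 9.81 = 11.89 kN/m³ is used throughout; overburden q = 11.89 × 1.6 = 19.024 kPa; the same γ' applies in the ½γBN_γ term.
Cohesion term c·N_c·s_c = 20.6 × 32.7 × 1.3 = 875.71 kPa; surcharge term q·N_q = 19.024 × 20.6 = 391.89 kPa; self-weight term 0.5·γ·B·N_γ·s_γ = 0.5 × 11.89 × 2.48 × 26 × 0.6 = 230 kPa.
q_ult = 875.71 + 391.89 + 230 = 1497.6 kPa.
q_all = 1497.6 / 3.5 = 427.89 kPa.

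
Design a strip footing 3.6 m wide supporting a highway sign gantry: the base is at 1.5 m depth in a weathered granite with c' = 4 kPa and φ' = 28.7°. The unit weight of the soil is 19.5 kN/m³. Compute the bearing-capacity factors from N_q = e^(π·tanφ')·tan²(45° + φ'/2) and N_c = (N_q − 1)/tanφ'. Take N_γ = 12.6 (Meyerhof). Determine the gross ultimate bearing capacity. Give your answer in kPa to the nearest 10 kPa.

q_ult ≈ 1020 kPa

tan28.7° = 0.5475, so N_q = e^(π×0.5475)·tan²(59.35°) = 5.584 × 2.848 = 15.9.
N_c = (15.9 − 1)/tan28.7° = 27.22.
Effective surcharge at the founding depth q = γ·D_f = 19.5 × 1.5 = 29.25 kPa.
q_ult = c·N_c + q·N_q + 0.5·γ·B·N_γ
     = 4 × 27.221 + 29.25 × 15.903 + 0.5 × 19.5 × 3.6 × 12.6
     = 108.89 + 465.17 + 442.26 = 1016.3 kPa.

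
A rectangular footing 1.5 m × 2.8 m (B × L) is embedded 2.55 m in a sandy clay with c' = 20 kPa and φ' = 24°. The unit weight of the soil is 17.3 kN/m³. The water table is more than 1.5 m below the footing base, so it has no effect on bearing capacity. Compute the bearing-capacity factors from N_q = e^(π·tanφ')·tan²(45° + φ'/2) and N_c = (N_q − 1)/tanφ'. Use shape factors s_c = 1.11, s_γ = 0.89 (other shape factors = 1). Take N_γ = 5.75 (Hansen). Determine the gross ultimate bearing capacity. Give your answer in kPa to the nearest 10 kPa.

q_ult ≈ 920 kPa

tan24° = 0.4452, so N_q = e^(π×0.4452)·tan²(57°) = 4.05 × 2.371 = 9.6.
N_c = (9.6 − 1)/tan24° = 19.32.
Effective surcharge at the founding depth q = γ·D_f = 17.3 × 2.55 = 44.115 kPa.
q_ult = c·N_c·s_c + q·N_q + 0.5·γ·B·N_γ·s_γ
     = 20 × 19.324 × 1.11 + 44.115 × 9.6034 + 0.5 × 17.3 × 1.5 × 5.75 × 0.89
     = 428.98 + 423.65 + 66.4 = 919.04 kPa.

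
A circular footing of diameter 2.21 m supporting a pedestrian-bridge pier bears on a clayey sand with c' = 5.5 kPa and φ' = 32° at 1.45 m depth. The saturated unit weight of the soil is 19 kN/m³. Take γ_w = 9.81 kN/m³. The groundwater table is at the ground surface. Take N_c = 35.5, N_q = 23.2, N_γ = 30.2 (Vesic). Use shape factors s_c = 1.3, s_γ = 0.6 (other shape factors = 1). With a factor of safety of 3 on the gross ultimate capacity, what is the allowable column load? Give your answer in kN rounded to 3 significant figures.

Water table at ground surface, so effective unit weight γ' = 19 − 9.81 = 9.19 kN/m³ is used throughout; overburden q = 9.19 × 1.45 = 13.325 kPa; the same γ' applies in the ½γBN_γ term.
Cohesion term c·N_c·s_c = 5.5 × 35.5 × 1.3 = 253.83 kPa; surcharge term q·N_q = 13.325 × 23.2 = 309.15 kPa; self-weight term 0.5·γ·B·N_γ·s_γ = 0.5 × 9.19 × 2.21 × 30.2 × 0.6 = 184.01 kPa.
q_ult = 253.83 + 309.15 + 184.01 = 746.98 kPa.
Gross allowable pressure q_all = 746.98 / 3 = 248.99 kPa.
Footing area = 3.836 m², so allowable column load = 248.99 × 3.836 = 955.14 kN.

P_all ≈ 955 kN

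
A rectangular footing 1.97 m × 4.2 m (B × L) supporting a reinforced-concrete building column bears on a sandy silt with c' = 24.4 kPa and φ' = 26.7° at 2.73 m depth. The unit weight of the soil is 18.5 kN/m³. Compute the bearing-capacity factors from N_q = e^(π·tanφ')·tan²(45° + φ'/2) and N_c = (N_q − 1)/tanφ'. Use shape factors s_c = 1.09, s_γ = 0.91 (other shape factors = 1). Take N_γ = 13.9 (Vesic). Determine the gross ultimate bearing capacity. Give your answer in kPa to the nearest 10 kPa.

q_ult ≈ 1500 kPa

tan26.7° = 0.5029, so N_q = e^(π×0.5029)·tan²(58.35°) = 4.855 × 2.632 = 12.78.
N_c = (12.78 − 1)/tan26.7° = 23.42.
q = γ·D_f = 18.5 × 2.73 = 50.505 kPa.
c·N_c·s_c = 24.4 × 23.419 × 1.09 = 622.84 kPa
q·N_q = 50.505 × 12.778 = 645.37 kPa
0.5·γ·B·N_γ·s_γ = 0.5 × 18.5 × 1.97 × 13.9 × 0.91 = 230.5 kPa
q_ult = 622.84 + 645.37 + 230.5 = 1498.7 kPa.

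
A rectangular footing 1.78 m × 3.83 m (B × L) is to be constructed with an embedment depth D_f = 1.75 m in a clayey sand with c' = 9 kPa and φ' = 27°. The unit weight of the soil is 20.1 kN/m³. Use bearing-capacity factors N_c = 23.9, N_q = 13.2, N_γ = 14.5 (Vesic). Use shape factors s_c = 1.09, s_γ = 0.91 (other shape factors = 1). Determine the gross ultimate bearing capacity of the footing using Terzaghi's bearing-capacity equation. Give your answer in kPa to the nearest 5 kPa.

q = γ·D_f = 20.1 × 1.75 = 35.175 kPa.
c·N_c·s_c = 9 × 23.9 × 1.09 = 234.46 kPa
q·N_q = 35.175 × 13.2 = 464.31 kPa
0.5·γ·B·N_γ·s_γ = 0.5 × 20.1 × 1.78 × 14.5 × 0.91 = 236.05 kPa
q_ult = 234.46 + 464.31 + 236.05 = 934.81 kPa.

q_ult ≈ 935 kPa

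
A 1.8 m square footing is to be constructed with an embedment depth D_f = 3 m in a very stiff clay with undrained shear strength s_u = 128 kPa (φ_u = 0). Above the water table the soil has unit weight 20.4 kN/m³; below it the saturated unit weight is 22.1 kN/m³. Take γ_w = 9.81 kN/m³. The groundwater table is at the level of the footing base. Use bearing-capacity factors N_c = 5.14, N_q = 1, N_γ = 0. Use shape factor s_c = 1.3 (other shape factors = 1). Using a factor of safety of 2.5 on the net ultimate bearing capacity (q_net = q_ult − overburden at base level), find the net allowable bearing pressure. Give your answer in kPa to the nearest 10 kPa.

q_all(net) ≈ 340 kPa

Effective surcharge at the founding depth q = γ·D_f = 20.4 × 3 = 61.2 kPa.
q_ult = c·N_c·s_c + q·N_q
     = 128 × 5.14 × 1.3 + 61.2 × 1
     = 855.3 + 61.2 = 916.5 kPa.
q_net = 916.5 − 61.2 = 855.3 kPa.
q_all(net) = 855.3 / 2.5 = 342.12 kPa.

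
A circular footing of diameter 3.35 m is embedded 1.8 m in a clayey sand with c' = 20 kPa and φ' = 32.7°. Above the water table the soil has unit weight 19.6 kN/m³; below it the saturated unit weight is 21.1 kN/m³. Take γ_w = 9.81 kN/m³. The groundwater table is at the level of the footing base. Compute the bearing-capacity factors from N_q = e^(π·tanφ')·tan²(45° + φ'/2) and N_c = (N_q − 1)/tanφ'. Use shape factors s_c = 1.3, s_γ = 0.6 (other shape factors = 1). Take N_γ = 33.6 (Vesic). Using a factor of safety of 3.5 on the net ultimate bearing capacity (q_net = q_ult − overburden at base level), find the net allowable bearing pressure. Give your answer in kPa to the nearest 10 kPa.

N_q = e^(π·tan32.7°)·tan²(61.35°) = 25.18; N_c = (N_q − 1)/tanφ' = 37.66.
Effective surcharge at the founding depth q = γ·D_f = 19.6 × 1.8 = 35.28 kPa.
The water table coincides with the base, so in the self-weight term γ → γ' = 11.29 kN/m³.
q_ult = c·N_c·s_c + q·N_q + 0.5·γ·B·N_γ·s_γ
     = 20 × 37.657 × 1.3 + 35.28 × 25.175 + 0.5 × 11.29 × 3.35 × 33.6 × 0.6
     = 979.07 + 888.18 + 381.24 = 2248.5 kPa.
q_net = 2248.5 − 35.28 = 2213.2 kPa.
q_all(net) = 2213.2 / 3.5 = 632.35 kPa.

q_all(net) ≈ 630 kPa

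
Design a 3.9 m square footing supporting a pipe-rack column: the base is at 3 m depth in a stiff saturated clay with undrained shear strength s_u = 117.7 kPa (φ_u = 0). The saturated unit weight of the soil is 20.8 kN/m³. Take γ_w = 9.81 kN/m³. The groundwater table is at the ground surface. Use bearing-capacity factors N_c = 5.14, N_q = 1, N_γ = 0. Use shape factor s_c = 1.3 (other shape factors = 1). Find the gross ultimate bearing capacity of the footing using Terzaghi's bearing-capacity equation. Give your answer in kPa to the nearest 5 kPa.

q_ult ≈ 820 kPa

γ' = 20.8 − 9.81 = 10.99 kN/m³ (submerged throughout). q = 10.99 × 3 = 32.97 kPa.
c·N_c·s_c = 117.7 × 5.14 × 1.3 = 786.47 kPa
q·N_q = 32.97 × 1 = 32.97 kPa
q_ult = 786.47 + 32.97 = 819.44 kPa.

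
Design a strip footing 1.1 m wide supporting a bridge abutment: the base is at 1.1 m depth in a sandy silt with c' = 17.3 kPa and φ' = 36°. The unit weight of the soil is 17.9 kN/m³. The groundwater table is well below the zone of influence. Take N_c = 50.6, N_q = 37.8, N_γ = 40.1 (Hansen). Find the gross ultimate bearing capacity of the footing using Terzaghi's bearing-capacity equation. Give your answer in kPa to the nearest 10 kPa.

Overburden at base level: q = 17.9 × 1.1 = 19.69 kPa.
Cohesion term c·N_c = 17.3 × 50.6 = 875.38 kPa; surcharge term q·N_q = 19.69 × 37.8 = 744.28 kPa; self-weight term 0.5·γ·B·N_γ = 0.5 × 17.9 × 1.1 × 40.1 = 394.78 kPa.
q_ult = 875.38 + 744.28 + 394.78 = 2014.4 kPa.

q_ult ≈ 2010 kPa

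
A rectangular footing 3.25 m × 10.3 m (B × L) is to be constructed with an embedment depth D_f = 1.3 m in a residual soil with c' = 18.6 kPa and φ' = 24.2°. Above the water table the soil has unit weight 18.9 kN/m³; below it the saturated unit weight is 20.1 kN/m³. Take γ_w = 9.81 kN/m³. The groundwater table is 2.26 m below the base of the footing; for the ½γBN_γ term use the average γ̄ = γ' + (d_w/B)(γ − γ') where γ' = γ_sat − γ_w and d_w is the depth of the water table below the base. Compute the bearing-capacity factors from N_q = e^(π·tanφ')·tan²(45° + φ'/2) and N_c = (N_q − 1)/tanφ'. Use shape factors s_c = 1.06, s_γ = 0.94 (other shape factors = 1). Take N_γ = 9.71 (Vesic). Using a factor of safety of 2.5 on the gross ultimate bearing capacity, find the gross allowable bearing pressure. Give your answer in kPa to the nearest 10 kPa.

q_all ≈ 350 kPa

N_q = e^(π·tan24.2°)·tan²(57.1°) = 9.81; N_c = (N_q − 1)/tanφ' = 19.59.
Effective surcharge at the founding depth q = γ·D_f = 18.9 × 1.3 = 24.57 kPa.
With d_w = 2.26 m < B, γ̄ = 10.29 + (2.26/3.25) × (18.9 − 10.29) = 16.277 kN/m³.
q_ult = c·N_c·s_c + q·N_q + 0.5·γ·B·N_γ·s_γ
     = 18.6 × 19.593 × 1.06 + 24.57 × 9.8053 + 0.5 × 16.277 × 3.25 × 9.71 × 0.94
     = 386.29 + 240.92 + 241.42 = 868.63 kPa.
q_all = 868.63 / 2.5 = 347.45 kPa.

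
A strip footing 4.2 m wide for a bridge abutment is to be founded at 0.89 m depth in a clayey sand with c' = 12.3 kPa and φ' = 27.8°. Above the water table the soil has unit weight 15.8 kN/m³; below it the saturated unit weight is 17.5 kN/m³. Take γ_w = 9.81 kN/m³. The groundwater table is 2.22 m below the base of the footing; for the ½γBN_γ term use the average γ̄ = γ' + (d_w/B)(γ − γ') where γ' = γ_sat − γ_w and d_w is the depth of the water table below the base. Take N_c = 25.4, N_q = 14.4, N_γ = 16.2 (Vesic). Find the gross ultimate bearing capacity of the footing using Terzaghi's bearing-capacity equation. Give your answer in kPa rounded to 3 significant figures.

q_ult ≈ 922 kPa

Overburden at base level: q = 15.8 × 0.89 = 14.062 kPa.
The water table is 2.22 m below the base (< B = 4.2 m), so the ½γBN_γ term uses γ̄ = γ' + (d_w/B)(γ − γ') = 7.69 + (2.22/4.2)(15.8 − 7.69) = 11.977 kN/m³.
Cohesion term c·N_c = 12.3 × 25.4 = 312.42 kPa; surcharge term q·N_q = 14.062 × 14.4 = 202.49 kPa; self-weight term 0.5·γ·B·N_γ = 0.5 × 11.977 × 4.2 × 16.2 = 407.45 kPa.
q_ult = 312.42 + 202.49 + 407.45 = 922.36 kPa.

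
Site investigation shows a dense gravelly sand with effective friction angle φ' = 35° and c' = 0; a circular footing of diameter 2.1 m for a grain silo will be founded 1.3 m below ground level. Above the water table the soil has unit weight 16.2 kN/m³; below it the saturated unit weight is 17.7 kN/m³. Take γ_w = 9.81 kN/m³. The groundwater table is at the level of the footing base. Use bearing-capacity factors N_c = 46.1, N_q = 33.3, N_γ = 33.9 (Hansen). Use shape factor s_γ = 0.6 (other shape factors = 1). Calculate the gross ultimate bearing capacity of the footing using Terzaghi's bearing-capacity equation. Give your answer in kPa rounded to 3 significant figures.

q = γ·D_f = 16.2 × 1.3 = 21.06 kPa.
For the ½γBN_γ term take γ' = 17.7 − 9.81 = 7.89 kN/m³ (soil below base is submerged).
q·N_q = 21.06 × 33.3 = 701.3 kPa
0.5·γ·B·N_γ·s_γ = 0.5 × 7.89 × 2.1 × 33.9 × 0.6 = 168.51 kPa
q_ult = 701.3 + 168.51 = 869.8 kPa.

q_ult ≈ 870 kPa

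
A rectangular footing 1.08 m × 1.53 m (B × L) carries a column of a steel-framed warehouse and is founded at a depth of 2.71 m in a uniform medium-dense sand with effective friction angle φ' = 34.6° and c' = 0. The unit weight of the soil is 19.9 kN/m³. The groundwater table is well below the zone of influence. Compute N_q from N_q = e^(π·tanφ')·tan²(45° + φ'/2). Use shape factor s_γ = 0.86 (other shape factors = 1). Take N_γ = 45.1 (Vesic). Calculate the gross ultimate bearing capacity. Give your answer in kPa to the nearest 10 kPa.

q_ult ≈ 2130 kPa

tan34.6° = 0.6899, so N_q = e^(π×0.6899)·tan²(62.3°) = 8.734 × 3.628 = 31.69.
Overburden at base level: q = 19.9 × 2.71 = 53.929 kPa.
Surcharge term q·N_q = 53.929 × 31.687 = 1708.9 kPa; self-weight term 0.5·γ·B·N_γ·s_γ = 0.5 × 19.9 × 1.08 × 45.1 × 0.86 = 416.79 kPa.
q_ult = 1708.9 + 416.79 = 2125.6 kPa.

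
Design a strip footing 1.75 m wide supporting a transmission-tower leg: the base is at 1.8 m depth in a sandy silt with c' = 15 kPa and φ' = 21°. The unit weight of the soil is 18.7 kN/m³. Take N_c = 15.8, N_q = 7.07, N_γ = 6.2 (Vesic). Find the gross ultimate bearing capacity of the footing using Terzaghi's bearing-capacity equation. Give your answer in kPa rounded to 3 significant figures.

Overburden at base level: q = 18.7 × 1.8 = 33.66 kPa.
Cohesion term c·N_c = 15 × 15.8 = 237 kPa; surcharge term q·N_q = 33.66 × 7.07 = 237.98 kPa; self-weight term 0.5·γ·B·N_γ = 0.5 × 18.7 × 1.75 × 6.2 = 101.45 kPa.
q_ult = 237 + 237.98 + 101.45 = 576.42 kPa.

q_ult ≈ 576 kPa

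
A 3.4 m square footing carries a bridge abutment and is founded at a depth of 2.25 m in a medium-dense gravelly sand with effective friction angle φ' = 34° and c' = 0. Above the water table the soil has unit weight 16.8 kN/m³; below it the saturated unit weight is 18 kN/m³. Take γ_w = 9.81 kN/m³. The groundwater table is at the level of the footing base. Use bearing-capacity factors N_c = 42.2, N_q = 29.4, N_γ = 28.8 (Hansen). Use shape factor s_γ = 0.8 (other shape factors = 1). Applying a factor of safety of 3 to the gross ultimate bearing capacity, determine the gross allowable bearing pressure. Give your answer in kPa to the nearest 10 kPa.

Overburden at base level: q = 16.8 × 2.25 = 37.8 kPa.
Below the base the soil is submerged, so the ½γBN_γ term uses γ' = 18 − 9.81 = 8.19 kN/m³.
Surcharge term q·N_q = 37.8 × 29.4 = 1111.3 kPa; self-weight term 0.5·γ·B·N_γ·s_γ = 0.5 × 8.19 × 3.4 × 28.8 × 0.8 = 320.79 kPa.
q_ult = 1111.3 + 320.79 = 1432.1 kPa.
q_all = q_ult / FS = 1432.1 / 3 = 477.37 kPa.

q_all ≈ 480 kPa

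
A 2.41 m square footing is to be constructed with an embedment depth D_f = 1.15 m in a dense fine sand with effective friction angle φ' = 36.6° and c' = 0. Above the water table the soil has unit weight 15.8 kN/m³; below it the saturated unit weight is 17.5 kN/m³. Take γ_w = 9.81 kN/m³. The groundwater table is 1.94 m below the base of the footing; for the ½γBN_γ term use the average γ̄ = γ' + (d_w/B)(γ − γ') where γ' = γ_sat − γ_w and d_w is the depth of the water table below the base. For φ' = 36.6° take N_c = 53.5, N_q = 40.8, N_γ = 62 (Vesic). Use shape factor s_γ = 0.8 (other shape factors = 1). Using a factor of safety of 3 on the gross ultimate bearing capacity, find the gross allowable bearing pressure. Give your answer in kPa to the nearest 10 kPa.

Effective surcharge at the founding depth q = γ·D_f = 15.8 × 1.15 = 18.17 kPa.
With d_w = 1.94 m < B, γ̄ = 7.69 + (1.94/2.41) × (15.8 − 7.69) = 14.218 kN/m³.
q_ult = q·N_q + 0.5·γ·B·N_γ·s_γ
     = 18.17 × 40.8 + 0.5 × 14.218 × 2.41 × 62 × 0.8
     = 741.34 + 849.8 = 1591.1 kPa.
q_all = 1591.1 / 3 = 530.38 kPa.

q_all ≈ 530 kPa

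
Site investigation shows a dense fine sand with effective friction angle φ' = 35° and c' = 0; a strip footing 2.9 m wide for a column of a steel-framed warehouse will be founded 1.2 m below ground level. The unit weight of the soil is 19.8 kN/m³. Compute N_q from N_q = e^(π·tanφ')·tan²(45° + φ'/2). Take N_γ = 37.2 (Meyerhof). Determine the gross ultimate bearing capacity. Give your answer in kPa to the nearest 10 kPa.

q_ult ≈ 1860 kPa

tan35° = 0.7002, so N_q = e^(π×0.7002)·tan²(62.5°) = 9.023 × 3.69 = 33.3.
Effective surcharge at the founding depth q = γ·D_f = 19.8 × 1.2 = 23.76 kPa.
q_ult = q·N_q + 0.5·γ·B·N_γ
     = 23.76 × 33.296 + 0.5 × 19.8 × 2.9 × 37.2
     = 791.12 + 1068 = 1859.1 kPa.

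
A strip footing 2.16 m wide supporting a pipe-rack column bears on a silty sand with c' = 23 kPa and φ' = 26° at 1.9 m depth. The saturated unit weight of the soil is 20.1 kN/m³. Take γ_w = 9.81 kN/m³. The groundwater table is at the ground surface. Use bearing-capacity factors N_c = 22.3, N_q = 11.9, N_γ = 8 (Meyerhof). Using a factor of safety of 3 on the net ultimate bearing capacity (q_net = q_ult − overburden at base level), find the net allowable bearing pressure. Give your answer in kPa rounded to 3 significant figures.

With the water table at the surface the whole profile is submerged: γ' = 20.1 − 9.81 = 10.29 kN/m³, so q = γ'·D_f = 19.551 kPa; the same γ' applies in the ½γBN_γ term.
q_ult = c·N_c + q·N_q + 0.5·γ·B·N_γ
     = 23 × 22.3 + 19.551 × 11.9 + 0.5 × 10.29 × 2.16 × 8
     = 512.9 + 232.66 + 88.906 = 834.46 kPa.
q_net = 834.46 − 19.551 = 814.91 kPa.
q_all(net) = 814.91 / 3 = 271.64 kPa.

q_all(net) ≈ 272 kPa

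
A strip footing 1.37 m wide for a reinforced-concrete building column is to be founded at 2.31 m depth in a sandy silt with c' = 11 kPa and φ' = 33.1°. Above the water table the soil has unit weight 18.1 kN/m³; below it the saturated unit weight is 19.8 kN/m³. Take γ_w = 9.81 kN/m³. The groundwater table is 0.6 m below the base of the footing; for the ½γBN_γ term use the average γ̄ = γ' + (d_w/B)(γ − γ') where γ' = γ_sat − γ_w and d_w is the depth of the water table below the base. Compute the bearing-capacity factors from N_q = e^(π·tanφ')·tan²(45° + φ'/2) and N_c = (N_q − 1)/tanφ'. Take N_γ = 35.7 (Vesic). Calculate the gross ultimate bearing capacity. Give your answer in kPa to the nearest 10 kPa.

tan33.1° = 0.6519, so N_q = e^(π×0.6519)·tan²(61.55°) = 7.752 × 3.406 = 26.41.
N_c = (26.41 − 1)/tan33.1° = 38.97.
Effective surcharge at the founding depth q = γ·D_f = 18.1 × 2.31 = 41.811 kPa.
With d_w = 0.6 m < B, γ̄ = 9.99 + (0.6/1.37) × (18.1 − 9.99) = 13.542 kN/m³.
q_ult = c·N_c + q·N_q + 0.5·γ·B·N_γ
     = 11 × 38.973 + 41.811 × 26.406 + 0.5 × 13.542 × 1.37 × 35.7
     = 428.7 + 1104.1 + 331.16 = 1863.9 kPa.

q_ult ≈ 1860 kPa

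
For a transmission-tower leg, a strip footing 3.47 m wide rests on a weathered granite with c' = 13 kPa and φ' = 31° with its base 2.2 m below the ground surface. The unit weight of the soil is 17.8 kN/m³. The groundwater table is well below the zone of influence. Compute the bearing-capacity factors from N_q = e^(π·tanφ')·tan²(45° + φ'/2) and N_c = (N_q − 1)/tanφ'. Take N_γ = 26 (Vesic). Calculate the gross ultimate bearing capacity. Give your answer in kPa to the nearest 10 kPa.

tan31° = 0.6009, so N_q = e^(π×0.6009)·tan²(60.5°) = 6.604 × 3.124 = 20.63.
N_c = (20.63 − 1)/tan31° = 32.67.
Overburden at base level: q = 17.8 × 2.2 = 39.16 kPa.
Cohesion term c·N_c = 13 × 32.671 = 424.72 kPa; surcharge term q·N_q = 39.16 × 20.631 = 807.9 kPa; self-weight term 0.5·γ·B·N_γ = 0.5 × 17.8 × 3.47 × 26 = 802.96 kPa.
q_ult = 424.72 + 807.9 + 802.96 = 2035.6 kPa.

q_ult ≈ 2040 kPa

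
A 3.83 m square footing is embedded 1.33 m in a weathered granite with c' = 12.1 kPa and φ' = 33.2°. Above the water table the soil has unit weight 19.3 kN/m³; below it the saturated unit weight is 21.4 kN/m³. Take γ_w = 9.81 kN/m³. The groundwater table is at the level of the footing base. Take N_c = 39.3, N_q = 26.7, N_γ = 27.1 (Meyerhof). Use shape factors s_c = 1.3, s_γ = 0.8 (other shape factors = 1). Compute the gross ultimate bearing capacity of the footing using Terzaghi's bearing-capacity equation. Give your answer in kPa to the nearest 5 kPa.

Effective surcharge at the founding depth q = γ·D_f = 19.3 × 1.33 = 25.669 kPa.
The water table coincides with the base, so in the self-weight term γ → γ' = 11.59 kN/m³.
q_ult = c·N_c·s_c + q·N_q + 0.5·γ·B·N_γ·s_γ
     = 12.1 × 39.3 × 1.3 + 25.669 × 26.7 + 0.5 × 11.59 × 3.83 × 27.1 × 0.8
     = 618.19 + 685.36 + 481.18 = 1784.7 kPa.

q_ult ≈ 1785 kPa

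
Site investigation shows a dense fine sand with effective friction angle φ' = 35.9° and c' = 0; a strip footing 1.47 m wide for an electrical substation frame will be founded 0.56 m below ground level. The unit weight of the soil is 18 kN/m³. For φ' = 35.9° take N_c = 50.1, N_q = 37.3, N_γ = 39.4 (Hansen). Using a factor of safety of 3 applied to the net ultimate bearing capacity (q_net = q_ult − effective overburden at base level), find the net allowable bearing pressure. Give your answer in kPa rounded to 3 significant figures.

Effective surcharge at the founding depth q = γ·D_f = 18 × 0.56 = 10.08 kPa.
q_ult = q·N_q + 0.5·γ·B·N_γ
     = 10.08 × 37.3 + 0.5 × 18 × 1.47 × 39.4
     = 375.98 + 521.26 = 897.25 kPa.
Net ultimate: q_net = 897.25 − 10.08 = 887.17 kPa.
q_all(net) = 887.17 / 3 = 295.72 kPa.

q_all(net) ≈ 296 kPa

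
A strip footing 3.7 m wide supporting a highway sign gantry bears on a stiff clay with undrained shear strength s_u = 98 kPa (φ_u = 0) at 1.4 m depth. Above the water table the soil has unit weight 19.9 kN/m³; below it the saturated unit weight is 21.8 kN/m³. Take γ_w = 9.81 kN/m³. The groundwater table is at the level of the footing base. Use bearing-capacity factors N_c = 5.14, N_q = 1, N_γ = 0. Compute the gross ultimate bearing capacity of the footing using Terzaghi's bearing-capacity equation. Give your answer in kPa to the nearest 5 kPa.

Effective surcharge at the founding depth q = γ·D_f = 19.9 × 1.4 = 27.86 kPa.
q_ult = c·N_c + q·N_q
     = 98 × 5.14 + 27.86 × 1
     = 503.72 + 27.86 = 531.58 kPa.

q_ult ≈ 530 kPa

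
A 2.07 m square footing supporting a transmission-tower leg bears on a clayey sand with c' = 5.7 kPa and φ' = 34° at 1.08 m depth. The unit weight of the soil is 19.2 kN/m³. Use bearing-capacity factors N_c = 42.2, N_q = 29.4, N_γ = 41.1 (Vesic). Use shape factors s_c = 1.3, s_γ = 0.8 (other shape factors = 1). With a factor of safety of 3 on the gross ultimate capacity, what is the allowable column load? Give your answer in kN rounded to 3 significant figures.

Overburden at base level: q = 19.2 × 1.08 = 20.736 kPa.
Cohesion term c·N_c·s_c = 5.7 × 42.2 × 1.3 = 312.7 kPa; surcharge term q·N_q = 20.736 × 29.4 = 609.64 kPa; self-weight term 0.5·γ·B·N_γ·s_γ = 0.5 × 19.2 × 2.07 × 41.1 × 0.8 = 653.39 kPa.
q_ult = 312.7 + 609.64 + 653.39 = 1575.7 kPa.
Gross allowable pressure q_all = 1575.7 / 3 = 525.24 kPa.
Footing area = 4.2849 m², so allowable column load = 525.24 × 4.2849 = 2250.6 kN.

P_all ≈ 2250 kN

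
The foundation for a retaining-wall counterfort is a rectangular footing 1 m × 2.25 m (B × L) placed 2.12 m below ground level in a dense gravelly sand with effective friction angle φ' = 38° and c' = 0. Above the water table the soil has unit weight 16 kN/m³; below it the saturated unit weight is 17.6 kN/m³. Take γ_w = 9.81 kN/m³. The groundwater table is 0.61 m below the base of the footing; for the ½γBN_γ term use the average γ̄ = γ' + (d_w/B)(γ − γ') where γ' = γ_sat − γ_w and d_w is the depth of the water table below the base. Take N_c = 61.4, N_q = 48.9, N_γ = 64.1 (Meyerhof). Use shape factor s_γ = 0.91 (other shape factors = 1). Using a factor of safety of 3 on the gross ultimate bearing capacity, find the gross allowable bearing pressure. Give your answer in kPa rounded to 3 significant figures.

Overburden at base level: q = 16 × 2.12 = 33.92 kPa.
The water table is 0.61 m below the base (< B = 1 m), so the ½γBN_γ term uses γ̄ = γ' + (d_w/B)(γ − γ') = 7.79 + (0.61/1)(16 − 7.79) = 12.798 kN/m³.
Surcharge term q·N_q = 33.92 × 48.9 = 1658.7 kPa; self-weight term 0.5·γ·B·N_γ·s_γ = 0.5 × 12.798 × 1 × 64.1 × 0.91 = 373.26 kPa.
q_ult = 1658.7 + 373.26 = 2032 kPa.
q_all = 2032 / 3 = 677.32 kPa.

q_all ≈ 677 kPa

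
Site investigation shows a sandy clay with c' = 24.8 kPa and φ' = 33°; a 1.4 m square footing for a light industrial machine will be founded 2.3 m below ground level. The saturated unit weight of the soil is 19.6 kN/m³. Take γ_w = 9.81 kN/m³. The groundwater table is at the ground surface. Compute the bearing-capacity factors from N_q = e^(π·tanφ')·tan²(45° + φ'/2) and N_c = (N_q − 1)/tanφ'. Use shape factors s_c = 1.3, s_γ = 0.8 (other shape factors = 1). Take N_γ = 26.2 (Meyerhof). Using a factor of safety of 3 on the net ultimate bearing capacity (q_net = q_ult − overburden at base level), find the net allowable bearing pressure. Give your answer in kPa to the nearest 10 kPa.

q_all(net) ≈ 650 kPa

N_q = e^(π·tan33°)·tan²(61.5°) = 26.09; N_c = (N_q − 1)/tanφ' = 38.64.
With the water table at the surface the whole profile is submerged: γ' = 19.6 − 9.81 = 9.79 kN/m³, so q = γ'·D_f = 22.517 kPa; the same γ' applies in the ½γBN_γ term.
q_ult = c·N_c·s_c + q·N_q + 0.5·γ·B·N_γ·s_γ
     = 24.8 × 38.638 × 1.3 + 22.517 × 26.092 + 0.5 × 9.79 × 1.4 × 26.2 × 0.8
     = 1245.7 + 587.51 + 143.64 = 1976.9 kPa.
q_net = 1976.9 − 22.517 = 1954.3 kPa.
q_all(net) = 1954.3 / 3 = 651.44 kPa.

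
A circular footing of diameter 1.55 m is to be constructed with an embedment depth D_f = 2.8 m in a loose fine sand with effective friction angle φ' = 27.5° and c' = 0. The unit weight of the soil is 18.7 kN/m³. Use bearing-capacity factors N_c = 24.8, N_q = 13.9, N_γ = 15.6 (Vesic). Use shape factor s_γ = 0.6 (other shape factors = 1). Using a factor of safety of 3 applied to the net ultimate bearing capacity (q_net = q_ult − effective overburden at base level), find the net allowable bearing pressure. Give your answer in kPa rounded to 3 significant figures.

q_all(net) ≈ 270 kPa

Overburden at base level: q = 18.7 × 2.8 = 52.36 kPa.
Surcharge term q·N_q = 52.36 × 13.9 = 727.8 kPa; self-weight term 0.5·γ·B·N_γ·s_γ = 0.5 × 18.7 × 1.55 × 15.6 × 0.6 = 135.65 kPa.
q_ult = 727.8 + 135.65 = 863.45 kPa.
Net ultimate: q_net = 863.45 − 52.36 = 811.09 kPa.
q_all(net) = 811.09 / 3 = 270.36 kPa.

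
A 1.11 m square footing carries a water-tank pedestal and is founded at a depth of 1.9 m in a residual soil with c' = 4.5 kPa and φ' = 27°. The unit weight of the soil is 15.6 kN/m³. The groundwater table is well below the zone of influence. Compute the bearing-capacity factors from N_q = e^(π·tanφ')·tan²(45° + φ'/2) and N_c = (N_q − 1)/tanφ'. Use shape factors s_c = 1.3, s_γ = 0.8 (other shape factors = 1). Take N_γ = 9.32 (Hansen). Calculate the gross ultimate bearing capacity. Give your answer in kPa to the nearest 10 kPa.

q_ult ≈ 600 kPa

tan27° = 0.5095, so N_q = e^(π×0.5095)·tan²(58.5°) = 4.957 × 2.663 = 13.2.
N_c = (13.2 − 1)/tan27° = 23.94.
q = γ·D_f = 15.6 × 1.9 = 29.64 kPa.
c·N_c·s_c = 4.5 × 23.942 × 1.3 = 140.06 kPa
q·N_q = 29.64 × 13.199 = 391.22 kPa
0.5·γ·B·N_γ·s_γ = 0.5 × 15.6 × 1.11 × 9.32 × 0.8 = 64.554 kPa
q_ult = 140.06 + 391.22 + 64.554 = 595.84 kPa.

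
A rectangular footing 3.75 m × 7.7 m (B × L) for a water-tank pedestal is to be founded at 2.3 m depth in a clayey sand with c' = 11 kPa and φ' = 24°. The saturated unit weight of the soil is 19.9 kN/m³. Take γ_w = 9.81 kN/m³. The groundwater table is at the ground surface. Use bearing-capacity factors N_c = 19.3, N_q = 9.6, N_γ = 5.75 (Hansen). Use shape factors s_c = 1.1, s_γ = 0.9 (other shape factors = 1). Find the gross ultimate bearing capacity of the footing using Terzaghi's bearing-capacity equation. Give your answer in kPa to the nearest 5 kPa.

Water table at ground surface, so effective unit weight γ' = 19.9 − 9.81 = 10.09 kN/m³ is used throughout; overburden q = 10.09 × 2.3 = 23.207 kPa; the same γ' applies in the ½γBN_γ term.
Cohesion term c·N_c·s_c = 11 × 19.3 × 1.1 = 233.53 kPa; surcharge term q·N_q = 23.207 × 9.6 = 222.79 kPa; self-weight term 0.5·γ·B·N_γ·s_γ = 0.5 × 10.09 × 3.75 × 5.75 × 0.9 = 97.905 kPa.
q_ult = 233.53 + 222.79 + 97.905 = 554.22 kPa.

q_ult ≈ 555 kPa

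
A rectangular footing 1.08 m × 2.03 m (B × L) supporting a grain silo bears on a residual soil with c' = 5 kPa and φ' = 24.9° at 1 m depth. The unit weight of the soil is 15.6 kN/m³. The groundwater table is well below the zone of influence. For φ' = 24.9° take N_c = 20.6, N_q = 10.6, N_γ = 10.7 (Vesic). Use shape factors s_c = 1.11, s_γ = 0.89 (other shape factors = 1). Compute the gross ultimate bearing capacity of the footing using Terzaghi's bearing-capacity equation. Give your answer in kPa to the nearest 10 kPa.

Overburden at base level: q = 15.6 × 1 = 15.6 kPa.
Cohesion term c·N_c·s_c = 5 × 20.6 × 1.11 = 114.33 kPa; surcharge term q·N_q = 15.6 × 10.6 = 165.36 kPa; self-weight term 0.5·γ·B·N_γ·s_γ = 0.5 × 15.6 × 1.08 × 10.7 × 0.89 = 80.222 kPa.
q_ult = 114.33 + 165.36 + 80.222 = 359.91 kPa.

q_ult ≈ 360 kPa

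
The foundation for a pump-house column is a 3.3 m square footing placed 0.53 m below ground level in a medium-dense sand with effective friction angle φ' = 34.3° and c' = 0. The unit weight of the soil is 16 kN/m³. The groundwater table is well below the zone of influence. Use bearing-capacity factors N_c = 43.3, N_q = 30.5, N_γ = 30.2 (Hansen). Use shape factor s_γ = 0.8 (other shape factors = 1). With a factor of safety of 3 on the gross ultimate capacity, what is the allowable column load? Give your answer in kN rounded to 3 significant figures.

P_all ≈ 3250 kN

Effective surcharge at the founding depth q = γ·D_f = 16 × 0.53 = 8.48 kPa.
q_ult = q·N_q + 0.5·γ·B·N_γ·s_γ
     = 8.48 × 30.5 + 0.5 × 16 × 3.3 × 30.2 × 0.8
     = 258.64 + 637.82 = 896.46 kPa.
Gross allowable pressure q_all = 896.46 / 3 = 298.82 kPa.
Footing area = 10.89 m², so allowable column load = 298.82 × 10.89 = 3254.2 kN.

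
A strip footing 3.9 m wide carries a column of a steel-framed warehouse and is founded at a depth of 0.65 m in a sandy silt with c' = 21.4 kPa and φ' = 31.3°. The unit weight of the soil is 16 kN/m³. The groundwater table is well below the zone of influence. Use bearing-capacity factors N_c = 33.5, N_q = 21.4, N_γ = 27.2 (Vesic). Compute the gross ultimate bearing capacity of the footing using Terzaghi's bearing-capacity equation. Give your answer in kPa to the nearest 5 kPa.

q_ult ≈ 1790 kPa

Overburden at base level: q = 16 × 0.65 = 10.4 kPa.
Cohesion term c·N_c = 21.4 × 33.5 = 716.9 kPa; surcharge term q·N_q = 10.4 × 21.4 = 222.56 kPa; self-weight term 0.5·γ·B·N_γ = 0.5 × 16 × 3.9 × 27.2 = 848.64 kPa.
q_ult = 716.9 + 222.56 + 848.64 = 1788.1 kPa.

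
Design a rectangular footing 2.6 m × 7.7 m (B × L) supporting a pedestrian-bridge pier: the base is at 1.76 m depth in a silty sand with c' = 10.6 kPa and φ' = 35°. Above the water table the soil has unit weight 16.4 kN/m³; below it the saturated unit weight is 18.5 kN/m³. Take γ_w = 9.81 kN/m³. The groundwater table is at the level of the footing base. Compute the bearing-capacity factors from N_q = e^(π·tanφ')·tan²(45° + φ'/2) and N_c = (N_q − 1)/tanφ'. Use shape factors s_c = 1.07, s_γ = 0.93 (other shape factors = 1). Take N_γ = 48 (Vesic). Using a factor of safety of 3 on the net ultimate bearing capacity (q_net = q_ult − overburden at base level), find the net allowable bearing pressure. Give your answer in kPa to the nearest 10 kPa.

N_q = e^(π·tan35°)·tan²(62.5°) = 33.3; N_c = (N_q − 1)/tanφ' = 46.12.
Effective surcharge at the founding depth q = γ·D_f = 16.4 × 1.76 = 28.864 kPa.
The water table coincides with the base, so in the self-weight term γ → γ' = 8.69 kN/m³.
q_ult = c·N_c·s_c + q·N_q + 0.5·γ·B·N_γ·s_γ
     = 10.6 × 46.124 × 1.07 + 28.864 × 33.296 + 0.5 × 8.69 × 2.6 × 48 × 0.93
     = 523.13 + 961.06 + 504.3 = 1988.5 kPa.
q_net = 1988.5 − 28.864 = 1959.6 kPa.
q_all(net) = 1959.6 / 3 = 653.21 kPa.

q_all(net) ≈ 650 kPa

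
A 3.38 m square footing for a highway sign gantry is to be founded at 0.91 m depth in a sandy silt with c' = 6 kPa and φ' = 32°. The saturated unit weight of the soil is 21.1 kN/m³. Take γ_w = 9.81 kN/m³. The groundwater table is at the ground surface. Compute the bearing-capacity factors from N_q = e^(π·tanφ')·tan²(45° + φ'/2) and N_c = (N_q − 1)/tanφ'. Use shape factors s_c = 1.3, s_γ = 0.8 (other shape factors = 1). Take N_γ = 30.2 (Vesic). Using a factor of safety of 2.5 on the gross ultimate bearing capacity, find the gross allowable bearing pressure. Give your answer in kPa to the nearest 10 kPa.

N_q = e^(π·tan32°)·tan²(61°) = 23.18; N_c = (N_q − 1)/tanφ' = 35.49.
With the water table at the surface the whole profile is submerged: γ' = 21.1 − 9.81 = 11.29 kN/m³, so q = γ'·D_f = 10.274 kPa; the same γ' applies in the ½γBN_γ term.
q_ult = c·N_c·s_c + q·N_q + 0.5·γ·B·N_γ·s_γ
     = 6 × 35.49 × 1.3 + 10.274 × 23.177 + 0.5 × 11.29 × 3.38 × 30.2 × 0.8
     = 276.82 + 238.12 + 460.98 = 975.92 kPa.
q_all = 975.92 / 2.5 = 390.37 kPa.

q_all ≈ 390 kPa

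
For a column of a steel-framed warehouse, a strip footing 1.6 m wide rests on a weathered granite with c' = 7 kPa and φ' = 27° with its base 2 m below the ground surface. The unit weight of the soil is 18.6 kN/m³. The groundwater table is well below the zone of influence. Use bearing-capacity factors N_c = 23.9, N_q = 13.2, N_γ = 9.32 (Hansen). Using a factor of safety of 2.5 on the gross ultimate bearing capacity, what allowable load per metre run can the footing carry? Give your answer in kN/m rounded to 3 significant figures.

q = γ·D_f = 18.6 × 2 = 37.2 kPa.
c·N_c = 7 × 23.9 = 167.3 kPa
q·N_q = 37.2 × 13.2 = 491.04 kPa
0.5·γ·B·N_γ = 0.5 × 18.6 × 1.6 × 9.32 = 138.68 kPa
q_ult = 167.3 + 491.04 + 138.68 = 797.02 kPa.
Gross allowable pressure q_all = 797.02 / 2.5 = 318.81 kPa.
Allowable wall load = q_all × B = 318.81 × 1.6 = 510.09 kN per metre run.

≈ 510 kN/m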